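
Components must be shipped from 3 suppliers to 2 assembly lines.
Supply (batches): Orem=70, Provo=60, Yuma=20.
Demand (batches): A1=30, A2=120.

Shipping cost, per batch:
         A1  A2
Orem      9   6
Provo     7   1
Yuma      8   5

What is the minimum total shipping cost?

A cheapest plan:
  Orem->A1: 30 × 9 = 270
  Orem->A2: 40 × 6 = 240
  Provo->A2: 60 × 1 = 60
  Yuma->A2: 20 × 5 = 100
Total = 270 + 240 + 60 + 100 = 670.
(Supply check: Orem ships 70; Provo ships 60; Yuma ships 20.)

670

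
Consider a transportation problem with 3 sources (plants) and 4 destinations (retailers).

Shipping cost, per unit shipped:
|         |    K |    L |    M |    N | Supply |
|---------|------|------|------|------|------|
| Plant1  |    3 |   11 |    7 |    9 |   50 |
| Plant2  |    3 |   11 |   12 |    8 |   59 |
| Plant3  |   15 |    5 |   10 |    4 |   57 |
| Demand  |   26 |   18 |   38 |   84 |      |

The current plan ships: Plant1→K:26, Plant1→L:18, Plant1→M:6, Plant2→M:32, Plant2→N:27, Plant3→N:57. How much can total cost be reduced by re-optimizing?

Current plan cost = 26·3 + 18·11 + 6·7 + 32·12 + 27·8 + 57·4 = 1146.
Optimal plan:
  Plant1 to K: 12 × 3 = 36
  Plant1 to M: 38 × 7 = 266
  Plant2 to K: 14 × 3 = 42
  Plant2 to N: 45 × 8 = 360
  Plant3 to L: 18 × 5 = 90
  Plant3 to N: 39 × 4 = 156
Optimal cost = 950.
Saving = 1146 − 950 = 196.

196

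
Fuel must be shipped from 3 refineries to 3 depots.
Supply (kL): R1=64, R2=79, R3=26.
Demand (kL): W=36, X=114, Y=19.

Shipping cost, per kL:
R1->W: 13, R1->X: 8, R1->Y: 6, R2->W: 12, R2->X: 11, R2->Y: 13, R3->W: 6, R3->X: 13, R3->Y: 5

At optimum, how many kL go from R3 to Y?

0

The minimum-cost plan:
  R1 to X: 45 × 8 = 360
  R1 to Y: 19 × 6 = 114
  R2 to W: 10 × 12 = 120
  R2 to X: 69 × 11 = 759
  R3 to W: 26 × 6 = 156
Total cost = 1509.
The route R3→Y is not used.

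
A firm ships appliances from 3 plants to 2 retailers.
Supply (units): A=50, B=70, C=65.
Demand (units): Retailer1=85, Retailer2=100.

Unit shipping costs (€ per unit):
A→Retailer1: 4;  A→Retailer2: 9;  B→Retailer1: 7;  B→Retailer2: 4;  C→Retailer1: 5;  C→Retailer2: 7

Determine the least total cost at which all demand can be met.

One minimum-cost allocation:
  A->Retailer1: 50 × €4 = €200
  B->Retailer2: 70 × €4 = €280
  C->Retailer1: 35 × €5 = €175
  C->Retailer2: 30 × €7 = €210
Total = 200 + 280 + 175 + 210 = €865.

865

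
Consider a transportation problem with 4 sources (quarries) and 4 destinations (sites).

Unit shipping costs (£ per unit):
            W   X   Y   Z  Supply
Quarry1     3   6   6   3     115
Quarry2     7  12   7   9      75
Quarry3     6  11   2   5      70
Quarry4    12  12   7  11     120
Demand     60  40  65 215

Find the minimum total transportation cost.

Optimal allocation:
  Quarry1->Z: 115 truckloads
  Quarry2->W: 60 truckloads
  Quarry2->Z: 15 truckloads
  Quarry3->Z: 70 truckloads
  Quarry4->X: 40 truckloads
  Quarry4->Y: 65 truckloads
  Quarry4->Z: 15 truckloads
Total cost = £2350.

2350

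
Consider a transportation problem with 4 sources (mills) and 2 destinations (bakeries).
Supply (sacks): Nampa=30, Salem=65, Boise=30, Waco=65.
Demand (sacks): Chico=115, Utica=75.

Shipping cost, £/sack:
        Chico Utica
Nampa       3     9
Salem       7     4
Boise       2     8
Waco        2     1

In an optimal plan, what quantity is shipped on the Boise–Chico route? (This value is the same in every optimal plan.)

The minimum-cost plan:
  Nampa–Chico: 30 × £3 = £90
  Salem–Utica: 65 × £4 = £260
  Boise–Chico: 30 × £2 = £60
  Waco–Chico: 55 × £2 = £110
  Waco–Utica: 10 × £1 = £10
Total cost = £530.
So Boise→Chico carries 30 sacks.

30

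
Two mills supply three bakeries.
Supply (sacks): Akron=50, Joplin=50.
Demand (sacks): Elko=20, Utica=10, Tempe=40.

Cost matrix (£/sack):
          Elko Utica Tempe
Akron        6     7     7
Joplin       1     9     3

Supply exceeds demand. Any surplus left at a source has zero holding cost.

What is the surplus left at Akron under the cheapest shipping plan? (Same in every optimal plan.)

30

Minimum-cost shipments:
  Akron→Utica: 10 sacks
  Akron→Tempe: 10 sacks
  Joplin→Elko: 20 sacks
  Joplin→Tempe: 30 sacks
Total cost = £250.
Akron ships 20 of its 50, leaving 30.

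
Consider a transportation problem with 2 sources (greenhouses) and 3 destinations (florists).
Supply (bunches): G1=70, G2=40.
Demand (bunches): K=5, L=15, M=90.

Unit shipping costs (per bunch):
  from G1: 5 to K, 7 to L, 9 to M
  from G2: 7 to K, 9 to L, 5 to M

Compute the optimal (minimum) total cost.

780

A cheapest plan:
  G1→K: 5 bunches
  G1→L: 15 bunches
  G1→M: 50 bunches
  G2→M: 40 bunches
Total cost = 780.
(Supply check: G1 ships 70; G2 ships 40.)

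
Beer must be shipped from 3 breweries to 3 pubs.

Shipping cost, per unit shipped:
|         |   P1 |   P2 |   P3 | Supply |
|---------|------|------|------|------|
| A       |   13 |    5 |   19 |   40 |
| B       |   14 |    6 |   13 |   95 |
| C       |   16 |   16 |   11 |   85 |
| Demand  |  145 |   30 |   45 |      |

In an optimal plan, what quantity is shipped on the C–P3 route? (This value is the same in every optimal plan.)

45

Optimal shipments:
  A–P1: 10 × 13 = 130
  A–P2: 30 × 5 = 150
  B–P1: 95 × 14 = 1330
  C–P1: 40 × 16 = 640
  C–P3: 45 × 11 = 495
Total cost = 2745.
So C→P3 carries 45 kegs.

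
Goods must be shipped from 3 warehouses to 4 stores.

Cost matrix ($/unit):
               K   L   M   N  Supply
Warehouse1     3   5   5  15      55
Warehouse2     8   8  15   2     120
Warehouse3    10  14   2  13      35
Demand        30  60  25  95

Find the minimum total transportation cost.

775

An optimal shipping plan:
  Warehouse1 to K: 20 × $3 = $60
  Warehouse1 to L: 35 × $5 = $175
  Warehouse2 to L: 25 × $8 = $200
  Warehouse2 to N: 95 × $2 = $190
  Warehouse3 to K: 10 × $10 = $100
  Warehouse3 to M: 25 × $2 = $50
Total = 60 + 175 + 200 + 190 + 100 + 50 = $775.
(Supply check: Warehouse1 ships 55; Warehouse2 ships 120; Warehouse3 ships 35.)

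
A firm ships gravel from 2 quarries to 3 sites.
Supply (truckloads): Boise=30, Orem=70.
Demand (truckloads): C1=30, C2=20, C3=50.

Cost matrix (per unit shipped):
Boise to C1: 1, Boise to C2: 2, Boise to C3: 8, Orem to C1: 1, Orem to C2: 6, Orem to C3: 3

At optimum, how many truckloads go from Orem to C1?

Optimal shipments:
  Boise to C1: 10 × 1 = 10
  Boise to C2: 20 × 2 = 40
  Orem to C1: 20 × 1 = 20
  Orem to C3: 50 × 3 = 150
Total cost = 220.
So Orem→C1 carries 20 truckloads.

20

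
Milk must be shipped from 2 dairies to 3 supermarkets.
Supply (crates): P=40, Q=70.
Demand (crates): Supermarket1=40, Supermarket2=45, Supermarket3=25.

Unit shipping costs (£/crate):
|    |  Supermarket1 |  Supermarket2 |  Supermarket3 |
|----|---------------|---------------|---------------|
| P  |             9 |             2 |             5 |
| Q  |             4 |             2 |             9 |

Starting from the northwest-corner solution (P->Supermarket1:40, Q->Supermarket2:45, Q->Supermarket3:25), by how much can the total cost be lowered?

Current plan cost = 40·9 + 45·2 + 25·9 = £675.
Optimal plan:
  P–Supermarket2: 15 × £2 = £30
  P–Supermarket3: 25 × £5 = £125
  Q–Supermarket1: 40 × £4 = £160
  Q–Supermarket2: 30 × £2 = £60
Optimal cost = £375.
Saving = 675 − 375 = £300.

300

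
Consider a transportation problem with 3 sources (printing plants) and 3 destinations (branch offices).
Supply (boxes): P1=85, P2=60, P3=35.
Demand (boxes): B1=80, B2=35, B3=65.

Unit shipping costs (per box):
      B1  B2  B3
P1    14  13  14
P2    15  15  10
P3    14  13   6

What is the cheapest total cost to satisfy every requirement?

2115

An optimal shipping plan:
  P1 to B1: 50 × 14 = 700
  P1 to B2: 35 × 13 = 455
  P2 to B1: 30 × 15 = 450
  P2 to B3: 30 × 10 = 300
  P3 to B3: 35 × 6 = 210
Total = 700 + 455 + 450 + 300 + 210 = 2115.
(Supply check: P1 ships 85; P2 ships 60; P3 ships 35.)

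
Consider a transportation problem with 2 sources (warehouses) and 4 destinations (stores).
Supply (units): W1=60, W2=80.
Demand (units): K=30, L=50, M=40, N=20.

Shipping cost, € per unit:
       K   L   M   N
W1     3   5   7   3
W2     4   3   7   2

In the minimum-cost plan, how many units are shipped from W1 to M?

Solving gives:
  W1->K: 30 units
  W1->M: 30 units
  W2->L: 50 units
  W2->M: 10 units
  W2->N: 20 units
Total cost = €560.
So W1→M carries 30 units.

30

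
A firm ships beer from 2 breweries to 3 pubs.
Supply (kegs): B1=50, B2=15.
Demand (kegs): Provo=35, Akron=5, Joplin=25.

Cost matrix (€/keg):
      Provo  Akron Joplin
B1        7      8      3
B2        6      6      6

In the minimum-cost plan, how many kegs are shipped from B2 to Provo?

Optimal shipments:
  B1 to Provo: 25 × €7 = €175
  B1 to Joplin: 25 × €3 = €75
  B2 to Provo: 10 × €6 = €60
  B2 to Akron: 5 × €6 = €30
Total cost = €340.
So B2→Provo carries 10 kegs.

10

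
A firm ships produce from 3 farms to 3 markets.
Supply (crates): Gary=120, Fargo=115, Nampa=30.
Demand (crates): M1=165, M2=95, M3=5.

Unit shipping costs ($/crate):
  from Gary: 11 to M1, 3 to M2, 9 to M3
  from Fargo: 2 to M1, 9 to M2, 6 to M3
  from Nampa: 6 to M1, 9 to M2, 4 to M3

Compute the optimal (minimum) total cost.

Optimal allocation:
  Gary→M1: 20 crates
  Gary→M2: 95 crates
  Gary→M3: 5 crates
  Fargo→M1: 115 crates
  Nampa→M1: 30 crates
Total cost = $960.
(Supply check: Gary ships 120; Fargo ships 115; Nampa ships 30.)

960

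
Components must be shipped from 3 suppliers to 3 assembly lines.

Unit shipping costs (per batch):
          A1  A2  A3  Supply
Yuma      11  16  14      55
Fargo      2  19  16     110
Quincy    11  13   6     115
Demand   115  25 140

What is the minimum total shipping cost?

1715

An optimal shipping plan:
  Yuma→A1: 5 × 11 = 55
  Yuma→A2: 25 × 16 = 400
  Yuma→A3: 25 × 14 = 350
  Fargo→A1: 110 × 2 = 220
  Quincy→A3: 115 × 6 = 690
Total = 55 + 400 + 350 + 220 + 690 = 1715.
(Supply check: Yuma ships 55; Fargo ships 110; Quincy ships 115.)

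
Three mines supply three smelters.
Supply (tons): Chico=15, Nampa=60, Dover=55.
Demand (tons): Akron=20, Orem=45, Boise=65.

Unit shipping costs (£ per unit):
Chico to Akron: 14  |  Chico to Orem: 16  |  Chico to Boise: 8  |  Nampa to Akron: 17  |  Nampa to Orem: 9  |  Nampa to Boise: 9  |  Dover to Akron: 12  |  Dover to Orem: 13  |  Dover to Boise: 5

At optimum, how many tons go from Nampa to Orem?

45

Solving gives:
  Chico–Akron: 15 × £14 = £210
  Nampa–Orem: 45 × £9 = £405
  Nampa–Boise: 15 × £9 = £135
  Dover–Akron: 5 × £12 = £60
  Dover–Boise: 50 × £5 = £250
Total cost = £1060.
So Nampa→Orem carries 45 tons.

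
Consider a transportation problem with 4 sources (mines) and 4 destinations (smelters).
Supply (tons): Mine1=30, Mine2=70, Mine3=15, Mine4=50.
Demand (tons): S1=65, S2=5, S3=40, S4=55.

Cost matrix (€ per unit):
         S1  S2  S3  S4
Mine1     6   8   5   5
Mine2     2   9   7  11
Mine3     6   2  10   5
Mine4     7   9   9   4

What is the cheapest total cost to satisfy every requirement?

600

A cheapest plan:
  Mine1–S3: 30 × €5 = €150
  Mine2–S1: 65 × €2 = €130
  Mine2–S3: 5 × €7 = €35
  Mine3–S2: 5 × €2 = €10
  Mine3–S3: 5 × €10 = €50
  Mine3–S4: 5 × €5 = €25
  Mine4–S4: 50 × €4 = €200
Total = 150 + 130 + 35 + 10 + 50 + 25 + 200 = €600.
(Supply check: Mine1 ships 30; Mine2 ships 70; Mine3 ships 15; Mine4 ships 50.)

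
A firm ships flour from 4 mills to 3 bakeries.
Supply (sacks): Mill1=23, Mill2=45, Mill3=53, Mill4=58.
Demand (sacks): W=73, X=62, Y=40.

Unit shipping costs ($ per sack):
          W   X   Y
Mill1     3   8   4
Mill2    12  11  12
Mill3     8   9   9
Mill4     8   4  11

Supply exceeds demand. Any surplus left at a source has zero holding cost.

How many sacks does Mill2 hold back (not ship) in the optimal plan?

Minimum-cost shipments:
  Mill1 to W: 23 × $3 = $69
  Mill2 to X: 4 × $11 = $44
  Mill2 to Y: 37 × $12 = $444
  Mill3 to W: 50 × $8 = $400
  Mill3 to Y: 3 × $9 = $27
  Mill4 to X: 58 × $4 = $232
Total cost = $1216.
Mill2 ships 41 of its 45, leaving 4.

4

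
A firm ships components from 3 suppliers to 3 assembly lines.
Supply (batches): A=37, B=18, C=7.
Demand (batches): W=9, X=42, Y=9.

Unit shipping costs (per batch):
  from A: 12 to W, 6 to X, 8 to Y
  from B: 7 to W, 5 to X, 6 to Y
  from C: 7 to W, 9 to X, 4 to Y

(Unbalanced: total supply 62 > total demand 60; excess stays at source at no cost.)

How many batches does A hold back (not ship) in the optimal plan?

2

An optimal plan:
  A–X: 35 × 6 = 210
  B–W: 9 × 7 = 63
  B–X: 7 × 5 = 35
  B–Y: 2 × 6 = 12
  C–Y: 7 × 4 = 28
Total cost = 348.
A ships 35 of its 37, leaving 2.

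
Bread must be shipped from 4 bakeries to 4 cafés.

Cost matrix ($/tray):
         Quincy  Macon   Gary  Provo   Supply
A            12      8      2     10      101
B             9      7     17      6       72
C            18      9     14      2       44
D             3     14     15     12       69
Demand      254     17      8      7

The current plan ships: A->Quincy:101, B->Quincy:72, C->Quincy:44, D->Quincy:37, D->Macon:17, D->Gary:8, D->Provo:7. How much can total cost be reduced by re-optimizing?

Current plan cost = 101·12 + 72·9 + 44·18 + 37·3 + 17·14 + 8·15 + 7·12 = $3205.
Optimal plan:
  A->Quincy: 93 × $12 = $1116
  A->Gary: 8 × $2 = $16
  B->Quincy: 72 × $9 = $648
  C->Quincy: 20 × $18 = $360
  C->Macon: 17 × $9 = $153
  C->Provo: 7 × $2 = $14
  D->Quincy: 69 × $3 = $207
Optimal cost = $2514.
Saving = 3205 − 2514 = $691.

691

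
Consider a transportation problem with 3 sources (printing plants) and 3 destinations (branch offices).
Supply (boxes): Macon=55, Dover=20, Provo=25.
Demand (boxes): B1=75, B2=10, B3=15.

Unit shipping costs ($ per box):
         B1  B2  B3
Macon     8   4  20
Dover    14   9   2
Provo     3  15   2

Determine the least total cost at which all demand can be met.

Optimal allocation:
  Macon–B1: 50 × $8 = $400
  Macon–B2: 5 × $4 = $20
  Dover–B2: 5 × $9 = $45
  Dover–B3: 15 × $2 = $30
  Provo–B1: 25 × $3 = $75
Total = 400 + 20 + 45 + 30 + 75 = $570.
(Supply check: Macon ships 55; Dover ships 20; Provo ships 25.)

570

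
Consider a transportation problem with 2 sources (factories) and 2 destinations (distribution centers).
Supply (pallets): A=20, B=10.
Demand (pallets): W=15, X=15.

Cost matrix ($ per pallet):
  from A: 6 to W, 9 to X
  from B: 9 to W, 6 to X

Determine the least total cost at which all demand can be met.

An optimal shipping plan:
  A→W: 15 × $6 = $90
  A→X: 5 × $9 = $45
  B→X: 10 × $6 = $60
Total = 90 + 45 + 60 = $195.

195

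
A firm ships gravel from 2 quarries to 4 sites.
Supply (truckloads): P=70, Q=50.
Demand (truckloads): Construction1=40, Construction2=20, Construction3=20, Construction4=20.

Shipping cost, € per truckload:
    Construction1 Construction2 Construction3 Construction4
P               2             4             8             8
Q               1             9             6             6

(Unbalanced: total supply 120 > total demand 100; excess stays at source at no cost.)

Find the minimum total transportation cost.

390

A cheapest plan:
  P->Construction1: 30 × €2 = €60
  P->Construction2: 20 × €4 = €80
  Q->Construction1: 10 × €1 = €10
  Q->Construction3: 20 × €6 = €120
  Q->Construction4: 20 × €6 = €120
Total = 60 + 80 + 10 + 120 + 120 = €390.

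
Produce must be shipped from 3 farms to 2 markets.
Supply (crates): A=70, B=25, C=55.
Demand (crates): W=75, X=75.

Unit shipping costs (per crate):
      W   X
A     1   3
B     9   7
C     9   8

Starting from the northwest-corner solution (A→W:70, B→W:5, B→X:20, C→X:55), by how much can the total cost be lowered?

5

Current plan cost = 70·1 + 5·9 + 20·7 + 55·8 = 695.
Optimal plan:
  A→W: 70 × 1 = 70
  B→X: 25 × 7 = 175
  C→W: 5 × 9 = 45
  C→X: 50 × 8 = 400
Optimal cost = 690.
Saving = 695 − 690 = 5.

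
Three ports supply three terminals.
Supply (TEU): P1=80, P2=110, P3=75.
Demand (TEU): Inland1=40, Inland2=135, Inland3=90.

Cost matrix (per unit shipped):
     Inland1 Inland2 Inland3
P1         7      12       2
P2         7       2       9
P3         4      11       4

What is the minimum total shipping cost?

An optimal shipping plan:
  P1->Inland3: 80 TEU
  P2->Inland2: 110 TEU
  P3->Inland1: 40 TEU
  P3->Inland2: 25 TEU
  P3->Inland3: 10 TEU
Total cost = 855.

855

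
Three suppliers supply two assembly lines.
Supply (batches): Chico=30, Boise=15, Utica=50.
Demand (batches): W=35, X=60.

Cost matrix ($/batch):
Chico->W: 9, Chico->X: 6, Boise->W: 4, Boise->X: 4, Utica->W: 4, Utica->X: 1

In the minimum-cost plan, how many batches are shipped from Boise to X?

0

Solving gives:
  Chico to X: 30 batches
  Boise to W: 15 batches
  Utica to W: 20 batches
  Utica to X: 30 batches
Total cost = $350.
The route Boise→X is not used.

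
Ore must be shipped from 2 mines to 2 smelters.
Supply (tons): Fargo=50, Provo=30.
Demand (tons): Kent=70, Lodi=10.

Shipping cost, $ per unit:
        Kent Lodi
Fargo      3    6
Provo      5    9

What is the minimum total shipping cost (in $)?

One minimum-cost allocation:
  Fargo to Kent: 40 tons
  Fargo to Lodi: 10 tons
  Provo to Kent: 30 tons
Total cost = $330.
(Supply check: Fargo ships 50; Provo ships 30.)

330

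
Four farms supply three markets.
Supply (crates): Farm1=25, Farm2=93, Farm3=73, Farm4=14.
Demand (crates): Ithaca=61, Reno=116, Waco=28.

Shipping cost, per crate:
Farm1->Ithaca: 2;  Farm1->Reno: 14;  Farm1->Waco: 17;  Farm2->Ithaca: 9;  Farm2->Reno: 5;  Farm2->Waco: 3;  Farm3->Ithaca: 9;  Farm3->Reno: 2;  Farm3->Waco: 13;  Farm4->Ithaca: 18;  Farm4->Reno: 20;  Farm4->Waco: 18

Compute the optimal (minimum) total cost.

945

An optimal shipping plan:
  Farm1 to Ithaca: 25 × 2 = 50
  Farm2 to Ithaca: 22 × 9 = 198
  Farm2 to Reno: 43 × 5 = 215
  Farm2 to Waco: 28 × 3 = 84
  Farm3 to Reno: 73 × 2 = 146
  Farm4 to Ithaca: 14 × 18 = 252
Total = 50 + 198 + 215 + 84 + 146 + 252 = 945.
(Supply check: Farm1 ships 25; Farm2 ships 93; Farm3 ships 73; Farm4 ships 14.)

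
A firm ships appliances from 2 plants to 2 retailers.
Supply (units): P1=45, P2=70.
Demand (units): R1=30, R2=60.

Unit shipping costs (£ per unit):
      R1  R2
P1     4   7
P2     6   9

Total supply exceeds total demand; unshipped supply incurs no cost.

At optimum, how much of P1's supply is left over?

0

An optimal plan:
  P1→R2: 45 × £7 = £315
  P2→R1: 30 × £6 = £180
  P2→R2: 15 × £9 = £135
Total cost = £630.
P1 ships 45 of its 45, leaving 0.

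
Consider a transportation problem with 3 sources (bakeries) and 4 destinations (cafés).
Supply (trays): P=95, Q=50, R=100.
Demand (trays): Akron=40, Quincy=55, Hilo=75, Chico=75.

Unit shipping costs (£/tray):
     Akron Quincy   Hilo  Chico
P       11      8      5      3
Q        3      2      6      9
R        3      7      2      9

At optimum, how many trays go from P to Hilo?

15

The minimum-cost plan:
  P to Quincy: 5 trays
  P to Hilo: 15 trays
  P to Chico: 75 trays
  Q to Quincy: 50 trays
  R to Akron: 40 trays
  R to Hilo: 60 trays
Total cost = £680.
So P→Hilo carries 15 trays.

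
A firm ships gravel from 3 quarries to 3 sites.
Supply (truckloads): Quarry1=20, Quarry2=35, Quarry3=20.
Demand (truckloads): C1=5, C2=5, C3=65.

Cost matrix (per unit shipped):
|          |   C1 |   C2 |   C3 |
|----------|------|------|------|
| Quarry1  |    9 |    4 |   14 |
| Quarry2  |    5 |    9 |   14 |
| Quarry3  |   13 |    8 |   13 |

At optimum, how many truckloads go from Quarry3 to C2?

0

Solving gives:
  Quarry1->C2: 5 truckloads
  Quarry1->C3: 15 truckloads
  Quarry2->C1: 5 truckloads
  Quarry2->C3: 30 truckloads
  Quarry3->C3: 20 truckloads
Total cost = 935.
The route Quarry3→C2 is not used.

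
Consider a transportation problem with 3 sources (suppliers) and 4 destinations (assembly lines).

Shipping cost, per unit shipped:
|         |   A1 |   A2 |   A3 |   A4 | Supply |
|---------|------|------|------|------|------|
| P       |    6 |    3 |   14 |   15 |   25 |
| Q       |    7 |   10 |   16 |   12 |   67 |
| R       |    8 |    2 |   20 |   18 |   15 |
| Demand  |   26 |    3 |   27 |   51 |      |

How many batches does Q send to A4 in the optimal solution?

Optimal shipments:
  P->A3: 25 × 14 = 350
  Q->A1: 14 × 7 = 98
  Q->A3: 2 × 16 = 32
  Q->A4: 51 × 12 = 612
  R->A1: 12 × 8 = 96
  R->A2: 3 × 2 = 6
Total cost = 1194.
So Q→A4 carries 51 batches.

51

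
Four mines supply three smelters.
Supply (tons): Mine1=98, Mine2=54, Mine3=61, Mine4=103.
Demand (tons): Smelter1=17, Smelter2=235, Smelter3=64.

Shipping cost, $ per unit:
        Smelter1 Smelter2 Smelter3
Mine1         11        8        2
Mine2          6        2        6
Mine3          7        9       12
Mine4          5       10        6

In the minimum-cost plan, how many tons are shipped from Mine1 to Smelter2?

34

Solving gives:
  Mine1 to Smelter2: 34 × $8 = $272
  Mine1 to Smelter3: 64 × $2 = $128
  Mine2 to Smelter2: 54 × $2 = $108
  Mine3 to Smelter2: 61 × $9 = $549
  Mine4 to Smelter1: 17 × $5 = $85
  Mine4 to Smelter2: 86 × $10 = $860
Total cost = $2002.
So Mine1→Smelter2 carries 34 tons.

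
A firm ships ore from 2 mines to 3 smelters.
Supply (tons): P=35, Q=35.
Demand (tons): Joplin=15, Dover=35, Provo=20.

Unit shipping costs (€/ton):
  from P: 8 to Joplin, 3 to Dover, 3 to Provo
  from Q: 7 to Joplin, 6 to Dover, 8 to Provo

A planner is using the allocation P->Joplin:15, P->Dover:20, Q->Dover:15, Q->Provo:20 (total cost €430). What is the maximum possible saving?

Current plan cost = 15·8 + 20·3 + 15·6 + 20·8 = €430.
Optimal plan:
  P–Dover: 15 × €3 = €45
  P–Provo: 20 × €3 = €60
  Q–Joplin: 15 × €7 = €105
  Q–Dover: 20 × €6 = €120
Optimal cost = €330.
Saving = 430 − 330 = €100.

100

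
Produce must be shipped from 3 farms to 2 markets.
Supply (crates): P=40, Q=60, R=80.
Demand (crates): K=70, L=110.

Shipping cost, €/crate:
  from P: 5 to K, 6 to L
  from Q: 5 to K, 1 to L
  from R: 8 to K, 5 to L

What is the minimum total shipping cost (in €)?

Optimal allocation:
  P–K: 40 × €5 = €200
  Q–L: 60 × €1 = €60
  R–K: 30 × €8 = €240
  R–L: 50 × €5 = €250
Total = 200 + 60 + 240 + 250 = €750.

750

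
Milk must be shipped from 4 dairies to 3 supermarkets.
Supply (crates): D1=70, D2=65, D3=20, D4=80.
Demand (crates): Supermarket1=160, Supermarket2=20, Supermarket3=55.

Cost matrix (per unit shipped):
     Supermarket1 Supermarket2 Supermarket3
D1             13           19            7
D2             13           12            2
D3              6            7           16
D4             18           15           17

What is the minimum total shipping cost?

An optimal shipping plan:
  D1 to Supermarket1: 70 × 13 = 910
  D2 to Supermarket1: 10 × 13 = 130
  D2 to Supermarket3: 55 × 2 = 110
  D3 to Supermarket1: 20 × 6 = 120
  D4 to Supermarket1: 60 × 18 = 1080
  D4 to Supermarket2: 20 × 15 = 300
Total = 910 + 130 + 110 + 120 + 1080 + 300 = 2650.

2650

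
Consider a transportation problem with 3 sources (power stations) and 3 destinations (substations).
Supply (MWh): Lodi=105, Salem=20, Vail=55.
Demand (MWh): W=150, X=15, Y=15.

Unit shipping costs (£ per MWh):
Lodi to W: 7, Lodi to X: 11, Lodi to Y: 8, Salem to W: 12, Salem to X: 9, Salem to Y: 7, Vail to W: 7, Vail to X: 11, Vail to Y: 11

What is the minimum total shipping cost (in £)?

A cheapest plan:
  Lodi to W: 95 × £7 = £665
  Lodi to Y: 10 × £8 = £80
  Salem to X: 15 × £9 = £135
  Salem to Y: 5 × £7 = £35
  Vail to W: 55 × £7 = £385
Total = 665 + 80 + 135 + 35 + 385 = £1300.
(Supply check: Lodi ships 105; Salem ships 20; Vail ships 55.)

1300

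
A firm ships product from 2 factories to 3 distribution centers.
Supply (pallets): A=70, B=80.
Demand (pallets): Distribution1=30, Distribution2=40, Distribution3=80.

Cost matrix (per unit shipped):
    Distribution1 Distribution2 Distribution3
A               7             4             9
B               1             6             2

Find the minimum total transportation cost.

530

An optimal shipping plan:
  A–Distribution1: 30 × 7 = 210
  A–Distribution2: 40 × 4 = 160
  B–Distribution3: 80 × 2 = 160
Total = 210 + 160 + 160 = 530.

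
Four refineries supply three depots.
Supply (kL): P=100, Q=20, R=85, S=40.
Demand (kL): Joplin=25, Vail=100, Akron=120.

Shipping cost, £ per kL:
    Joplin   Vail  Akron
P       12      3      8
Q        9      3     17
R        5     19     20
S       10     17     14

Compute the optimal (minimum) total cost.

2345

One minimum-cost allocation:
  P–Vail: 80 × £3 = £240
  P–Akron: 20 × £8 = £160
  Q–Vail: 20 × £3 = £60
  R–Joplin: 25 × £5 = £125
  R–Akron: 60 × £20 = £1200
  S–Akron: 40 × £14 = £560
Total = 240 + 160 + 60 + 125 + 1200 + 560 = £2345.
(Supply check: P ships 100; Q ships 20; R ships 85; S ships 40.)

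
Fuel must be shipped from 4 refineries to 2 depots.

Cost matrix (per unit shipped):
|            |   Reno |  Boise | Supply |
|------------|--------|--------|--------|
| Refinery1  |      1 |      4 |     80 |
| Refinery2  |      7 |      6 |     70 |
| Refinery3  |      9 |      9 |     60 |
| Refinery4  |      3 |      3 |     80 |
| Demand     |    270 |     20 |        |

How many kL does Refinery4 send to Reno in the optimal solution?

80

Solving gives:
  Refinery1->Reno: 80 × 1 = 80
  Refinery2->Reno: 50 × 7 = 350
  Refinery2->Boise: 20 × 6 = 120
  Refinery3->Reno: 60 × 9 = 540
  Refinery4->Reno: 80 × 3 = 240
Total cost = 1330.
So Refinery4→Reno carries 80 kL.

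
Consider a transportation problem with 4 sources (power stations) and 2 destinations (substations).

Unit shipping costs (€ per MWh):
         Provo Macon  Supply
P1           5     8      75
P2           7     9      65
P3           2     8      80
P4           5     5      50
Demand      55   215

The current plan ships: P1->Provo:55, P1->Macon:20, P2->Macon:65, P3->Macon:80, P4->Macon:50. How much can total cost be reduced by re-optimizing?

165

Current plan cost = 55·5 + 20·8 + 65·9 + 80·8 + 50·5 = €1910.
Optimal plan:
  P1 to Macon: 75 × €8 = €600
  P2 to Macon: 65 × €9 = €585
  P3 to Provo: 55 × €2 = €110
  P3 to Macon: 25 × €8 = €200
  P4 to Macon: 50 × €5 = €250
Optimal cost = €1745.
Saving = 1910 − 1745 = €165.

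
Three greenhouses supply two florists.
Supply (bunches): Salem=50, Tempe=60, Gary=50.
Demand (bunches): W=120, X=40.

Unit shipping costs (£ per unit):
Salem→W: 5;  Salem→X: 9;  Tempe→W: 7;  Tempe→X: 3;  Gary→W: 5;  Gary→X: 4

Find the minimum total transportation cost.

760

Optimal allocation:
  Salem→W: 50 bunches
  Tempe→W: 20 bunches
  Tempe→X: 40 bunches
  Gary→W: 50 bunches
Total cost = £760.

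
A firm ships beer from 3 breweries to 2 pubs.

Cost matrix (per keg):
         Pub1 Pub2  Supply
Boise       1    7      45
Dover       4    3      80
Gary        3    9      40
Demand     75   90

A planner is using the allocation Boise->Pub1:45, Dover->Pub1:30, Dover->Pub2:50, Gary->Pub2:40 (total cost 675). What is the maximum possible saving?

Current plan cost = 45·1 + 30·4 + 50·3 + 40·9 = 675.
Optimal plan:
  Boise–Pub1: 45 kegs
  Dover–Pub2: 80 kegs
  Gary–Pub1: 30 kegs
  Gary–Pub2: 10 kegs
Optimal cost = 465.
Saving = 675 − 465 = 210.

210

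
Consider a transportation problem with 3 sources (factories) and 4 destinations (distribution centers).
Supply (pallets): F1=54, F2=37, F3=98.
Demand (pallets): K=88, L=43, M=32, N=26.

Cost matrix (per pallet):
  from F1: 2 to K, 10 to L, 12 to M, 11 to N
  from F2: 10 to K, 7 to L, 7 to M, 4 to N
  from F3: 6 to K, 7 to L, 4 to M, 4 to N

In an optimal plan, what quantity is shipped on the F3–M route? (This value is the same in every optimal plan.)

32

Solving gives:
  F1–K: 54 × 2 = 108
  F2–L: 37 × 7 = 259
  F3–K: 34 × 6 = 204
  F3–L: 6 × 7 = 42
  F3–M: 32 × 4 = 128
  F3–N: 26 × 4 = 104
Total cost = 845.
So F3→M carries 32 pallets.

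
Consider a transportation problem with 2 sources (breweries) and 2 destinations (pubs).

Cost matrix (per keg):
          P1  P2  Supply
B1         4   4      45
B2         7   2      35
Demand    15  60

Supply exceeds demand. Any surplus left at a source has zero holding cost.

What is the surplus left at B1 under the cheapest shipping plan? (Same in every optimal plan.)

5

Minimum-cost shipments:
  B1→P1: 15 × 4 = 60
  B1→P2: 25 × 4 = 100
  B2→P2: 35 × 2 = 70
Total cost = 230.
B1 ships 40 of its 45, leaving 5.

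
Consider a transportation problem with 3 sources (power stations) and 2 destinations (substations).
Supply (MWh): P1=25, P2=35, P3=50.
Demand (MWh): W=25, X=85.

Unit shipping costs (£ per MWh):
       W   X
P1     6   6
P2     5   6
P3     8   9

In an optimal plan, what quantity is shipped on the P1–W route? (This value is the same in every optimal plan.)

0

The minimum-cost plan:
  P1–X: 25 MWh
  P2–W: 25 MWh
  P2–X: 10 MWh
  P3–X: 50 MWh
Total cost = £785.
The route P1→W is not used.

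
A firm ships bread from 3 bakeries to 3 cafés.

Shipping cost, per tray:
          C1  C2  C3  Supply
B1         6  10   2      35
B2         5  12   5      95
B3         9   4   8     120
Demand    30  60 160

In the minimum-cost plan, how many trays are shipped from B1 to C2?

0

Solving gives:
  B1->C3: 35 × 2 = 70
  B2->C1: 30 × 5 = 150
  B2->C3: 65 × 5 = 325
  B3->C2: 60 × 4 = 240
  B3->C3: 60 × 8 = 480
Total cost = 1265.
The route B1→C2 is not used.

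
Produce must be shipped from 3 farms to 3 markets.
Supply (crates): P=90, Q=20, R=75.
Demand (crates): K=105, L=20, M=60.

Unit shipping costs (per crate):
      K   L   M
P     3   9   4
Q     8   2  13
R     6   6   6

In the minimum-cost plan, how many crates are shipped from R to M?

The minimum-cost plan:
  P->K: 90 × 3 = 270
  Q->L: 20 × 2 = 40
  R->K: 15 × 6 = 90
  R->M: 60 × 6 = 360
Total cost = 760.
So R→M carries 60 crates.

60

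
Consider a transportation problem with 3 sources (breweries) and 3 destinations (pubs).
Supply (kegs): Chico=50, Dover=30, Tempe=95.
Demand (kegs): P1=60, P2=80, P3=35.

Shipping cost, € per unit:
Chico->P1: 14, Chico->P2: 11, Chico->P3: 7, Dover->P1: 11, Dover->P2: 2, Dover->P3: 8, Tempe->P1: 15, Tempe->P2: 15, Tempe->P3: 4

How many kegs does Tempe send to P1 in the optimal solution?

60

Optimal shipments:
  Chico→P2: 50 × €11 = €550
  Dover→P2: 30 × €2 = €60
  Tempe→P1: 60 × €15 = €900
  Tempe→P3: 35 × €4 = €140
Total cost = €1650.
So Tempe→P1 carries 60 kegs.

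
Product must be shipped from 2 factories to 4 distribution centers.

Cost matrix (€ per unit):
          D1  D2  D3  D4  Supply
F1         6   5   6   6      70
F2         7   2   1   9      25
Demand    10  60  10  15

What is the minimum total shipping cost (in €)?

A cheapest plan:
  F1–D1: 10 pallets
  F1–D2: 45 pallets
  F1–D4: 15 pallets
  F2–D2: 15 pallets
  F2–D3: 10 pallets
Total cost = €415.
(Supply check: F1 ships 70; F2 ships 25.)

415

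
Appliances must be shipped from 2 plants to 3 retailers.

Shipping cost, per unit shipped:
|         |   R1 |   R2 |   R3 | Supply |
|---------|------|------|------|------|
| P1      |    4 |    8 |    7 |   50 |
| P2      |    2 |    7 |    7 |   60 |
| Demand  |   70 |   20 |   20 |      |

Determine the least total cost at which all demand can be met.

460

A cheapest plan:
  P1 to R1: 10 × 4 = 40
  P1 to R2: 20 × 8 = 160
  P1 to R3: 20 × 7 = 140
  P2 to R1: 60 × 2 = 120
Total = 40 + 160 + 140 + 120 = 460.
(Supply check: P1 ships 50; P2 ships 60.)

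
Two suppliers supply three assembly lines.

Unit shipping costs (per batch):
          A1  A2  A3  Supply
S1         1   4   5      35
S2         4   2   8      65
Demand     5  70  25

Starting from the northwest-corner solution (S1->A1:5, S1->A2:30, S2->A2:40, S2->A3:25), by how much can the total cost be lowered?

125

Current plan cost = 5·1 + 30·4 + 40·2 + 25·8 = 405.
Optimal plan:
  S1->A1: 5 × 1 = 5
  S1->A2: 5 × 4 = 20
  S1->A3: 25 × 5 = 125
  S2->A2: 65 × 2 = 130
Optimal cost = 280.
Saving = 405 − 280 = 125.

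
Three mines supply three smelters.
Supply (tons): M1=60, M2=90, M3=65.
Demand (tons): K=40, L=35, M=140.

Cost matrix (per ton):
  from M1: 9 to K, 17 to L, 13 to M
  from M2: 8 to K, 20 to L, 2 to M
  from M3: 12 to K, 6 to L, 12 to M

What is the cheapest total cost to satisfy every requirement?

1370

Optimal allocation:
  M1 to K: 40 tons
  M1 to M: 20 tons
  M2 to M: 90 tons
  M3 to L: 35 tons
  M3 to M: 30 tons
Total cost = 1370.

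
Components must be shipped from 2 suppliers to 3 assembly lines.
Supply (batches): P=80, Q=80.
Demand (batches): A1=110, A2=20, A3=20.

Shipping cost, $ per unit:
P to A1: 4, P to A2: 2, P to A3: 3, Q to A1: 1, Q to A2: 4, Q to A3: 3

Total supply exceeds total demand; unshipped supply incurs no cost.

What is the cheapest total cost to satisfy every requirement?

A cheapest plan:
  P→A1: 30 batches
  P→A2: 20 batches
  P→A3: 20 batches
  Q→A1: 80 batches
Total cost = $300.

300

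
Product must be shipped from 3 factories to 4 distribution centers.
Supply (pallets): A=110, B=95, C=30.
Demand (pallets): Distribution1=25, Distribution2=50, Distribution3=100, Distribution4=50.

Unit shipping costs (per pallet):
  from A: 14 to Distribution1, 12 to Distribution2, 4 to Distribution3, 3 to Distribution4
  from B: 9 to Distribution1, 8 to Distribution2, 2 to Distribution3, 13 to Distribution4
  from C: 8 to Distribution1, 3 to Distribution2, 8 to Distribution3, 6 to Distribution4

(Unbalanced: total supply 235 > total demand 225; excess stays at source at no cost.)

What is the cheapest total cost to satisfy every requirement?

925

A cheapest plan:
  A to Distribution3: 50 × 4 = 200
  A to Distribution4: 50 × 3 = 150
  B to Distribution1: 25 × 9 = 225
  B to Distribution2: 20 × 8 = 160
  B to Distribution3: 50 × 2 = 100
  C to Distribution2: 30 × 3 = 90
Total = 200 + 150 + 225 + 160 + 100 + 90 = 925.
(Supply check: A ships 100; B ships 95; C ships 30.)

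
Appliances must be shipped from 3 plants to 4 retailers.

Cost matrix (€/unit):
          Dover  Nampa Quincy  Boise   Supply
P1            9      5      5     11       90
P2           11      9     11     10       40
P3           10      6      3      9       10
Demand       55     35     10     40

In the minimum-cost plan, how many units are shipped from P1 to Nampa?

Optimal shipments:
  P1–Dover: 55 × €9 = €495
  P1–Nampa: 35 × €5 = €175
  P2–Boise: 40 × €10 = €400
  P3–Quincy: 10 × €3 = €30
Total cost = €1100.
So P1→Nampa carries 35 units.

35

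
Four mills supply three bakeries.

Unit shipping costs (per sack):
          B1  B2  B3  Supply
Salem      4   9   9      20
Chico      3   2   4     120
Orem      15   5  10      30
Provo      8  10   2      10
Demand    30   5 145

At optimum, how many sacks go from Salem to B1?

20

The minimum-cost plan:
  Salem->B1: 20 × 4 = 80
  Chico->B1: 10 × 3 = 30
  Chico->B3: 110 × 4 = 440
  Orem->B2: 5 × 5 = 25
  Orem->B3: 25 × 10 = 250
  Provo->B3: 10 × 2 = 20
Total cost = 845.
So Salem→B1 carries 20 sacks.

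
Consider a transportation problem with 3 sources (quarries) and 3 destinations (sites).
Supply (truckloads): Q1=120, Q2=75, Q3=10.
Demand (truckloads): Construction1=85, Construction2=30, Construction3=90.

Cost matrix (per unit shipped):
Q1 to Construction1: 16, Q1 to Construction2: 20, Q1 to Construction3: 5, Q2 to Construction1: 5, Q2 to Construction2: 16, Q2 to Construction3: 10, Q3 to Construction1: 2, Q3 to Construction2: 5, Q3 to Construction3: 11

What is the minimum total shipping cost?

1435

An optimal shipping plan:
  Q1 to Construction1: 10 × 16 = 160
  Q1 to Construction2: 20 × 20 = 400
  Q1 to Construction3: 90 × 5 = 450
  Q2 to Construction1: 75 × 5 = 375
  Q3 to Construction2: 10 × 5 = 50
Total = 160 + 400 + 450 + 375 + 50 = 1435.
(Supply check: Q1 ships 120; Q2 ships 75; Q3 ships 10.)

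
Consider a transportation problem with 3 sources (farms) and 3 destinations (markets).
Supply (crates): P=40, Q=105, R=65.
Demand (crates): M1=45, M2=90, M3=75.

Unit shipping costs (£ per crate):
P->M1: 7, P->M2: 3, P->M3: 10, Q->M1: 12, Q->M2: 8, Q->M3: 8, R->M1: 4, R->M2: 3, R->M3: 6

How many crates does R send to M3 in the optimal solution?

Optimal shipments:
  P->M2: 40 × £3 = £120
  Q->M2: 30 × £8 = £240
  Q->M3: 75 × £8 = £600
  R->M1: 45 × £4 = £180
  R->M2: 20 × £3 = £60
Total cost = £1200.
The route R→M3 is not used.

0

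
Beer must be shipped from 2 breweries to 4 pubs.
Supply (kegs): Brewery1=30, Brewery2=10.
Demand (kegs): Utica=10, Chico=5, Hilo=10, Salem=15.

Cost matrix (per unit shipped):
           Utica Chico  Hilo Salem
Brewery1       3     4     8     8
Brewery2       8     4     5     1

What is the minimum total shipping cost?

180

An optimal shipping plan:
  Brewery1–Utica: 10 × 3 = 30
  Brewery1–Chico: 5 × 4 = 20
  Brewery1–Hilo: 10 × 8 = 80
  Brewery1–Salem: 5 × 8 = 40
  Brewery2–Salem: 10 × 1 = 10
Total = 30 + 20 + 80 + 40 + 10 = 180.
(Supply check: Brewery1 ships 30; Brewery2 ships 10.)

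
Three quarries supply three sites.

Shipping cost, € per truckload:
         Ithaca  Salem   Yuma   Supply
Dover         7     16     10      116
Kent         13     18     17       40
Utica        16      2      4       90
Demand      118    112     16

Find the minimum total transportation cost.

1670

One minimum-cost allocation:
  Dover→Ithaca: 100 truckloads
  Dover→Yuma: 16 truckloads
  Kent→Ithaca: 18 truckloads
  Kent→Salem: 22 truckloads
  Utica→Salem: 90 truckloads
Total cost = €1670.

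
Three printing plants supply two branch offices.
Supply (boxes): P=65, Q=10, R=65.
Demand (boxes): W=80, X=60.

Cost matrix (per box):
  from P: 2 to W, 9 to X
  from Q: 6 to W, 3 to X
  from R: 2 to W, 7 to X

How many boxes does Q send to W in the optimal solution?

0

Solving gives:
  P to W: 65 × 2 = 130
  Q to X: 10 × 3 = 30
  R to W: 15 × 2 = 30
  R to X: 50 × 7 = 350
Total cost = 540.
The route Q→W is not used.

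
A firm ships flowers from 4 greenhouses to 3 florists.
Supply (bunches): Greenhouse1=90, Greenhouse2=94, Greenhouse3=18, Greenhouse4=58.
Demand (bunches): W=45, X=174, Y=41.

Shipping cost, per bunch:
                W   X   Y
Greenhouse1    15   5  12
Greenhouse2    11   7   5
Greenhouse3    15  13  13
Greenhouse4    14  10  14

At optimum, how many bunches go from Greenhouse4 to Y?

Solving gives:
  Greenhouse1->X: 90 × 5 = 450
  Greenhouse2->W: 27 × 11 = 297
  Greenhouse2->X: 26 × 7 = 182
  Greenhouse2->Y: 41 × 5 = 205
  Greenhouse3->W: 18 × 15 = 270
  Greenhouse4->X: 58 × 10 = 580
Total cost = 1984.
The route Greenhouse4→Y is not used.

0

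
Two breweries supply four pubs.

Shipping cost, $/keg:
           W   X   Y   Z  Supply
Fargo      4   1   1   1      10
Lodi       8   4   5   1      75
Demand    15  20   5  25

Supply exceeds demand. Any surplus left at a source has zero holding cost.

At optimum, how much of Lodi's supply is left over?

20

An optimal plan:
  Fargo to W: 10 × $4 = $40
  Lodi to W: 5 × $8 = $40
  Lodi to X: 20 × $4 = $80
  Lodi to Y: 5 × $5 = $25
  Lodi to Z: 25 × $1 = $25
Total cost = $210.
Lodi ships 55 of its 75, leaving 20.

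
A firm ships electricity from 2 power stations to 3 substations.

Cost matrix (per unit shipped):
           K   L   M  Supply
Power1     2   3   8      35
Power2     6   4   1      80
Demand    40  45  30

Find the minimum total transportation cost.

310

Optimal allocation:
  Power1–K: 35 MWh
  Power2–K: 5 MWh
  Power2–L: 45 MWh
  Power2–M: 30 MWh
Total cost = 310.
(Supply check: Power1 ships 35; Power2 ships 80.)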